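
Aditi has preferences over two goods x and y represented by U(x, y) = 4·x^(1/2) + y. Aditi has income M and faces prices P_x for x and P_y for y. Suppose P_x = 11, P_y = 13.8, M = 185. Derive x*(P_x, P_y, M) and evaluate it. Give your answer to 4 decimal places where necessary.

Plugging in: x* = (2·13.8/11)² = 6.2955.

x* = 6.2955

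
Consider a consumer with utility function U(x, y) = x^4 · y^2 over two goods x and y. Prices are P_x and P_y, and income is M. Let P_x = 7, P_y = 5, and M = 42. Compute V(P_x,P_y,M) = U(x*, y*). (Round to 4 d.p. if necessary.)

MU_x/MU_y = (4·y)/(2·x); tangency sets this equal to P_x/P_y.
So 4·P_y·y = 2·P_x·x; combined with the budget, a share 2/3 of income goes to x.
Demand: x*(P_x,P_y,M) = 2/3·M/P_x and y* = 1/3·M/P_y.
At P_x=7, P_y=5, M=42: x* = 2/3·42/7 = 4, y* = 2.8.
Utility at the optimum: U(4, 2.8) = 2007.04.

V = 2007.04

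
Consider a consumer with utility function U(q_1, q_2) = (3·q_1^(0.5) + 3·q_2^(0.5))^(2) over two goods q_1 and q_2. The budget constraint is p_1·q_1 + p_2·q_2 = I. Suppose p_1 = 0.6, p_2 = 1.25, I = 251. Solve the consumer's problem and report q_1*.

MRS = MU_q_1/MU_q_2 = (q_2/q_1)^(0.5). Set equal to p_1/p_2.
Solve for the ratio: q_2/q_1 = [p_1/p_2]^(2).
With the ratio pinned down, the budget gives q_1* = I/(p_1 + p_2·(q_2/q_1)) and q_2* = (q_2/q_1)·q_1*.
Numerically q_2/q_1 = 0.2304, so q_1* = 251/(0.6 + 1.25·0.2304) = 282.6577.

q_1* = 282.6577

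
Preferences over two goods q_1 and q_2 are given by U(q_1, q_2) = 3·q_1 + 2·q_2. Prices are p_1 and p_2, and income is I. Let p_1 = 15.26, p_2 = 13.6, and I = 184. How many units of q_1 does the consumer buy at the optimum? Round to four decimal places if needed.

q_1* = 12.0577

Linear utility — the consumer picks whichever good has higher MU/price: 3/15.26 = 0.1966 vs 2/13.6 = 0.1471.
q_1 gives more utility per dollar, so spend all income on q_1: q_1* = I/p_1, q_2* = 0.
Numerically: q_1* = 12.0577, q_2* = 0.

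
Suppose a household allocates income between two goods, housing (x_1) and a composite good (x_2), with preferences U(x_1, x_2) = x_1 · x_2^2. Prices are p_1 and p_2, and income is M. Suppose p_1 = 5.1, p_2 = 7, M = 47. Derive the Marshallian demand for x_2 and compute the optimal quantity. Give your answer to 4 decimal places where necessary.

x_2* = 4.4762

Tangency: MRS = (1/2)·x_2/x_1 = p_1/p_2.
So p_2·x_2 = 2·p_1·x_1; combined with the budget, a share 1/3 of income goes to x_1.
Demand: x_1*(p_1,p_2,M) = 1/3·M/p_1 and x_2* = 2/3·M/p_2.
At p_1=5.1, p_2=7, M=47: x_2* = 2/3·47/7 = 4.4762.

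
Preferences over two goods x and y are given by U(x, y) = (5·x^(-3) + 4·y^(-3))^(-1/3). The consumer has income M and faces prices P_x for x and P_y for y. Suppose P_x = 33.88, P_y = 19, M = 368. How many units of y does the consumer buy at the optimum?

y* = 7.3599

With the ratio pinned down, the budget gives x* = M/(P_x + P_y·(y/x)) and y* = (y/x)·x*.
Numerically y/x = 1.092874, so x* = 368/(33.88 + 19·1.092874) = 6.7344 and y* = 1.092874·6.7344 = 7.3599.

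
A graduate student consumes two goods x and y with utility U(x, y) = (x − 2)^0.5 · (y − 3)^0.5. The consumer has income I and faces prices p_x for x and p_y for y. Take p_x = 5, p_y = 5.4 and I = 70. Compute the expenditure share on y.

share on y = 0.5443

This is Cobb-Douglas in (x−2, y−3): tangency gives 0.5·p_y·(y−3) = 0.5·p_x·(x−2).
Substituting into the budget: x* = 2 + 0.5·(I − 2·p_x − 3·p_y)/p_x, and y* = 3 + 0.5·(…)/p_y.
Discretionary income = 70 − 2·5 − 3·5.4 = 43.8; x* = 2 + 0.5·43.8/5 = 6.38; y* = 3 + 0.5·43.8/5.4 = 7.0556.
Expenditure on y: 5.4·7.0556 = 38.1; share = 0.5443.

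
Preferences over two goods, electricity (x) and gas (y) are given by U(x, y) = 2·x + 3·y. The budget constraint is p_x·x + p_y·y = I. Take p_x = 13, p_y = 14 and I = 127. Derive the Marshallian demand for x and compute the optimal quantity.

x* = 0

Linear utility — the consumer picks whichever good has higher MU/price: 2/13 = 0.1538 vs 3/14 = 0.2143.
y gives more utility per dollar, so spend all income on y: y* = I/p_y, x* = 0.
Numerically: x* = 0, y* = 9.0714.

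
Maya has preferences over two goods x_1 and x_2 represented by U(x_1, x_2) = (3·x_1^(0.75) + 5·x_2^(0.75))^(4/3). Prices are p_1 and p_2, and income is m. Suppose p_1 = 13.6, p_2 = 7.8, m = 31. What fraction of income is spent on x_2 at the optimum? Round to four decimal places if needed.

share on x_2 = 0.9761

Substitute x_2 = (x_2/x_1)·x_1 into the budget: x_1* = m/(p_1 + p_2·(x_2/x_1)).
Numerically x_2/x_1 = 71.313577, so x_1* = 31/(13.6 + 7.8·71.313577) = 0.0544 and x_2* = 71.313577·0.0544 = 3.8795.
Expenditure on x_2: 7.8·3.8795 = 30.2602; share = 0.9761.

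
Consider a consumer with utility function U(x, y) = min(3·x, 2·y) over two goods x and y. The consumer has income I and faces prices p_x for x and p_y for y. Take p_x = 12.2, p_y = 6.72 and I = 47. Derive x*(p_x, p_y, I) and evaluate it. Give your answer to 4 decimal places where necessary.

Leontief preferences: the optimum is at the kink where x/2 = y/3, i.e. y = (3/2)·x.
Budget: p_x·x + p_y·(3/2)·x = I, so (2·p_x + 3·p_y)·x = 2·I.
Demand: x*(p_x,p_y,I) = 2·I/(2·p_x + 3·p_y), y* = 3·I/(2·p_x + 3·p_y).
Here 2·12.2 + 3·6.72 = 44.56, giving x* = 2.1095.

x* = 2.1095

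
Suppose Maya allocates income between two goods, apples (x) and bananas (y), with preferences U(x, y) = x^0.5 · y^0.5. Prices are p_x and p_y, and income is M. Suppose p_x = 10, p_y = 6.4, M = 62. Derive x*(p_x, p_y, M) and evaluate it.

x* = 3.1

Demand: x*(p_x,p_y,M) = 0.5·M/p_x and y* = 0.5·M/p_y.
At p_x=10, p_y=6.4, M=62: x* = 0.5·62/10 = 3.1.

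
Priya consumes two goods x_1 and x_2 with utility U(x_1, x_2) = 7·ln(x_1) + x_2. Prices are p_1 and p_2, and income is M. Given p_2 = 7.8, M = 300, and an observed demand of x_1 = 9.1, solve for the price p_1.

p_1 = 6

MU_x_1 = 7/x_1, MU_x_2 = 1. Tangency: 7/x_1 = p_1/p_2.
So x_1*(p_1,p_2) = 7·p_2/p_1, independent of income; and x_2* = (M − 7·p_2)/p_2.
Set x_1* = 9.1 in the demand function and solve for p_1: p_1 = 6.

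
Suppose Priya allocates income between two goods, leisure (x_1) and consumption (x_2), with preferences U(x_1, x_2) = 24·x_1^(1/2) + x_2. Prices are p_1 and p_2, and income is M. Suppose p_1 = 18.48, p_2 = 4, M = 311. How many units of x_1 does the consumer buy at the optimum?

x_1* = 6.7465

Thus x_1* = (12·p_2/p_1)² — independent of M — with the rest of income spent on x_2.
Plugging in: x_1* = (12·4/18.48)² = 6.7465.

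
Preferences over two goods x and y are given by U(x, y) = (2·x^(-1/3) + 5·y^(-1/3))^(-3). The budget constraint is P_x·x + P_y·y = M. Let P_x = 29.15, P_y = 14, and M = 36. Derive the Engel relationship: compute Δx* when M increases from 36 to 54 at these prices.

Δx* = 0.2326

MU_x ∝ 2·x^(-4/3), MU_y ∝ 5·y^(-4/3), so MRS = (2/5)·(y/x)^(4/3) = P_x/P_y.
Hence y/x = ((5/2)·P_x/P_y)^(1/(4/3)), i.e. raised to the 0.75 power.
Substitute y = (y/x)·x into the budget: x* = M/(P_x + P_y·(y/x)).
Numerically y/x = 3.44618, so x* = 36/(29.15 + 14·3.44618) = 0.4651.
At M' = 54: x* = 0.6977. Change: 0.6977 − 0.4651 = 0.2326.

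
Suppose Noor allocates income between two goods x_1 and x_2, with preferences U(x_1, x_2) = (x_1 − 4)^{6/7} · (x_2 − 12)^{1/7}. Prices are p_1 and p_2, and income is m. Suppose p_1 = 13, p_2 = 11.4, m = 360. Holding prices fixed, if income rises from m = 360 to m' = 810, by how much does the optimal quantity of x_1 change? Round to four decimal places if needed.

Δx_1* = 29.6703

This is Cobb-Douglas in (x_1−4, x_2−12): tangency gives 6/7·p_2·(x_2−12) = 1/7·p_1·(x_1−4).
After buying the subsistence bundle (4, 12), a share 6/7 of the remaining income goes to x_1: x_1* = 4 + 6/7·(m − 4p_1 − 12p_2)/p_1.
Discretionary income = 360 − 4·13 − 12·11.4 = 171.2; x_1* = 4 + 6/7·171.2/13 = 15.2879.
At m' = 810: x_1* = 44.9582. Change: 44.9582 − 15.2879 = 29.6703.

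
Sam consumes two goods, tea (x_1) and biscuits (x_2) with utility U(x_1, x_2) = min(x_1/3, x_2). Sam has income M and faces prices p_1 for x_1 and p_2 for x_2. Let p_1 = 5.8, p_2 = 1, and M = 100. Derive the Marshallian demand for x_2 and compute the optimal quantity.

Leontief preferences: the optimum is at the kink where x_1/3 = x_2/1, i.e. x_2 = (1/3)·x_1.
Budget: p_1·x_1 + p_2·(1/3)·x_1 = M, so (3·p_1 + p_2)·x_1 = 3·M.
Demand: x_1*(p_1,p_2,M) = 3·M/(3·p_1 + p_2), x_2* = M/(3·p_1 + p_2).
Here 3·5.8 + 1 = 18.4, giving x_2* = 5.4348.

x_2* = 5.4348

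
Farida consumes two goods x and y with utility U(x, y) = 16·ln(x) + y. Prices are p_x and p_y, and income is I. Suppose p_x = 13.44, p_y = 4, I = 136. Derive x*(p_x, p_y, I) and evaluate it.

x* = 4.7619

Set MRS = p_x/p_y: (16/x)/1 = p_x/p_y.
So x*(p_x,p_y) = 16·p_y/p_x, independent of income; and y* = (I − 16·p_y)/p_y.
At the given prices: x* = 16·4/13.44 = 4.7619.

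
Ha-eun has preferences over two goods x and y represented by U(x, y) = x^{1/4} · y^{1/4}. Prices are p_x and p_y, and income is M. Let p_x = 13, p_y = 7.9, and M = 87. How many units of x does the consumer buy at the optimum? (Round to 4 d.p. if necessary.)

x* = 3.3462

Tangency: MRS = y/x = p_x/p_y.
So 0.25·p_y·y = 0.25·p_x·x; combined with the budget, a share 0.5 of income goes to x.
Demand: x*(p_x,p_y,M) = 0.5·M/p_x and y* = 0.5·M/p_y.
At p_x=13, p_y=7.9, M=87: x* = 0.5·87/13 = 3.3462.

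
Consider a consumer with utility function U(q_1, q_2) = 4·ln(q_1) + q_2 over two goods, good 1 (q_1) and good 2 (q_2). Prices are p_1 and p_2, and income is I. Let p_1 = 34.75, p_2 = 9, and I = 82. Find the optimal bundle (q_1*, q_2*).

MU_q_1 = 4/q_1, MU_q_2 = 1. Tangency: 4/q_1 = p_1/p_2.
So q_1*(p_1,p_2) = 4·p_2/p_1, independent of income; and q_2* = (I − 4·p_2)/p_2.
At the given prices: q_1* = 4·9/34.75 = 1.036, and q_2* = 5.1111.

q_1* = 1.036, q_2* = 5.1111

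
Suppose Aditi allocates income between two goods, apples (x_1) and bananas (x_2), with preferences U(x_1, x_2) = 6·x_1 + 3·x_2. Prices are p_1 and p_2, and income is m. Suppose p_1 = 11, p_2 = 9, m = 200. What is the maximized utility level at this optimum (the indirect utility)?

V = 109.0909

Perfect substitutes: compare marginal utility per dollar. 6/p_1 vs 3/p_2 → 0.5455 vs 0.3333.
x_1 gives more utility per dollar, so spend all income on x_1: x_1* = m/p_1, x_2* = 0.
Numerically: x_1* = 18.1818, x_2* = 0.
Utility at the optimum: U(18.1818, 0) = 109.0909.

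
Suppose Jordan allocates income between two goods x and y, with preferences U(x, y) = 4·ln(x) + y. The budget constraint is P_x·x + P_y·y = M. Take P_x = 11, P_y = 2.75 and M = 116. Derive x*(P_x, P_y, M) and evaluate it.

x* = 1

Set MRS = P_x/P_y: (4/x)/1 = P_x/P_y.
So x*(P_x,P_y) = 4·P_y/P_x, independent of income; and y* = (M − 4·P_y)/P_y.
At the given prices: x* = 4·2.75/11 = 1.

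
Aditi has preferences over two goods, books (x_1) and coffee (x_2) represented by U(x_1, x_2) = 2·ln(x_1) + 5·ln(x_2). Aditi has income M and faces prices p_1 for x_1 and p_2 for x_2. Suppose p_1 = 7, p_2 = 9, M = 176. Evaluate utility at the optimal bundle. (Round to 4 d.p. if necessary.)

V = 17.1276

The MRS is (2/5)·x_2/x_1. Set MRS = p_1/p_2.
So 2·p_2·x_2 = 5·p_1·x_1; combined with the budget, a share 2/7 of income goes to x_1.
Demand: x_1*(p_1,p_2,M) = 2/7·M/p_1 and x_2* = 5/7·M/p_2.
At p_1=7, p_2=9, M=176: x_1* = 2/7·176/7 = 7.1837, x_2* = 13.9683.
Utility at the optimum: U(7.1837, 13.9683) = 17.1276.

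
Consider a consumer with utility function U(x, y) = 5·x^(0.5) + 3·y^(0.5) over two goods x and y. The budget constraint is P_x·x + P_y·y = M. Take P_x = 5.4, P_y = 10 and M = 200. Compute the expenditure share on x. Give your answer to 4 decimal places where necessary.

share on x = 0.8372

MRS = MU_x/MU_y = (5/3)·(y/x)^(0.5). Set equal to P_x/P_y.
Solve for the ratio: y/x = [(3/5)·P_x/P_y]^(2).
Substitute y = (y/x)·x into the budget: x* = M/(P_x + P_y·(y/x)).
Numerically y/x = 0.104976, so x* = 200/(5.4 + 10·0.104976) = 31.0089 and y* = 0.104976·31.0089 = 3.2552.
Expenditure on x: 5.4·31.0089 = 167.4481; share = 0.8372.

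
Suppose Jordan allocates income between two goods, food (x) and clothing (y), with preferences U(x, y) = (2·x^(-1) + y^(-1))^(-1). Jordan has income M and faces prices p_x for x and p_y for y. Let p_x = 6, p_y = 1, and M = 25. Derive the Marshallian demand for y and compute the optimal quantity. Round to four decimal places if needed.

y* = 5.6002

From the CES first-order condition, 2·(y/x)^(2) = p_x/p_y.
Solve for the ratio: y/x = [(1/2)·p_x/p_y]^(0.5).
With the ratio pinned down, the budget gives x* = M/(p_x + p_y·(y/x)) and y* = (y/x)·x*.
Numerically y/x = 1.732051, so x* = 25/(6 + 1·1.732051) = 3.2333 and y* = 1.732051·3.2333 = 5.6002.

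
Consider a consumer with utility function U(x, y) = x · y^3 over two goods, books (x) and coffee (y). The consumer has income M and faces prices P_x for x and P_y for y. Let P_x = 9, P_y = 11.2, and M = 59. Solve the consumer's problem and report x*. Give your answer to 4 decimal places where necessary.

x* = 1.6389

Demand: x*(P_x,P_y,M) = 0.25·M/P_x and y* = 0.75·M/P_y.
At P_x=9, P_y=11.2, M=59: x* = 0.25·59/9 = 1.6389.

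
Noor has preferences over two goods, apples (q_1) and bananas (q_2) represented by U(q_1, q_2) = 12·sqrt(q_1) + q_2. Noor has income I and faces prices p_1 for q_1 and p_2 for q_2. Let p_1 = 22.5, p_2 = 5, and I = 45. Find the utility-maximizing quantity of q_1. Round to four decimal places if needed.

Utility is quasi-linear in q_2; the FOC for q_1 is 6/√q_1 = p_1/p_2.
Solve: √q_1 = 6·p_2/p_1, so q_1*(p_1,p_2) = (6·p_2/p_1)², and q_2* = (I − p_1·q_1*)/p_2.
Plugging in: q_1* = (6·5/22.5)² = 1.7778.

q_1* = 1.7778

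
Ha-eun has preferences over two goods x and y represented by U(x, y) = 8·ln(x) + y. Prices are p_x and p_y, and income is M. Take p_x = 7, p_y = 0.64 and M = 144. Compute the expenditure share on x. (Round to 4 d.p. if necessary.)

share on x = 0.0356

MU_x = 8/x, MU_y = 1. Tangency: 8/x = p_x/p_y.
So x*(p_x,p_y) = 8·p_y/p_x, independent of income; and y* = (M − 8·p_y)/p_y.
At the given prices: x* = 8·0.64/7 = 0.7314, and y* = 217.
Expenditure on x: 7·0.7314 = 5.12; share = 0.0356.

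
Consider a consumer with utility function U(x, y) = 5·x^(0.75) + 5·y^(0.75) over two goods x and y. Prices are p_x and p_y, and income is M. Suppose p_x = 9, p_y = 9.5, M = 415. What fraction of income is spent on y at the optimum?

MRS = MU_x/MU_y = (y/x)^(0.25). Set equal to p_x/p_y.
Hence y/x = (p_x/p_y)^(1/(0.25)), i.e. raised to the 4 power.
Substitute y = (y/x)·x into the budget: x* = M/(p_x + p_y·(y/x)).
Numerically y/x = 0.805519, so x* = 415/(9 + 9.5·0.805519) = 24.9213 and y* = 0.805519·24.9213 = 20.0746.
Expenditure on y: 9.5·20.0746 = 190.7084; share = 0.4595.

share on y = 0.4595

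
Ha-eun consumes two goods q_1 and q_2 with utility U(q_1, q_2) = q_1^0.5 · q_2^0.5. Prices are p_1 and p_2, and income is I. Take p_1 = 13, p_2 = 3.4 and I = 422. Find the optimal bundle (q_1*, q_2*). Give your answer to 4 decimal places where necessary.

MU_q_1/MU_q_2 = (0.5·q_2)/(0.5·q_1); tangency sets this equal to p_1/p_2.
Rearranging, p_2·q_2 = p_1·q_1. Substituting into the budget gives p_1·q_1·(1 + 1) = I.
Demand: q_1*(p_1,p_2,I) = 0.5·I/p_1 and q_2* = 0.5·I/p_2.
At p_1=13, p_2=3.4, I=422: q_1* = 0.5·422/13 = 16.2308, q_2* = 62.0588.

q_1* = 16.2308, q_2* = 62.0588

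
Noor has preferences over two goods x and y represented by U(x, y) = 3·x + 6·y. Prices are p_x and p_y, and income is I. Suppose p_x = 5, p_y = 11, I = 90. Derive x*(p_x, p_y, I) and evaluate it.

x* = 18

Linear utility — the consumer picks whichever good has higher MU/price: 3/5 = 0.6 vs 6/11 = 0.5455.
x gives more utility per dollar, so spend all income on x: x* = I/p_x, y* = 0.
Numerically: x* = 18, y* = 0.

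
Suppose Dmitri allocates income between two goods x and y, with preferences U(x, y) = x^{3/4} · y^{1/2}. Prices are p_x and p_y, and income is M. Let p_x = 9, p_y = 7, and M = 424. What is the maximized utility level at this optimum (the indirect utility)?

Demand: x*(p_x,p_y,M) = 0.6·M/p_x and y* = 0.4·M/p_y.
At p_x=9, p_y=7, M=424: x* = 0.6·424/9 = 28.2667, y* = 24.2286.
Utility at the optimum: U(28.2667, 24.2286) = 60.342.

V = 60.342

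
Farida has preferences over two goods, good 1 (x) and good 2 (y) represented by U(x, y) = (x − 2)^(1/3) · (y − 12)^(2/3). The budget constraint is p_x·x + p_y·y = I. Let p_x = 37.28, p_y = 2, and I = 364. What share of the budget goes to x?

share on x = 0.4479

This is Cobb-Douglas in (x−2, y−12): tangency gives 1/3·p_y·(y−12) = 2/3·p_x·(x−2).
After buying the subsistence bundle (2, 12), a share 1/3 of the remaining income goes to x: x* = 2 + 1/3·(I − 2p_x − 12p_y)/p_x.
Discretionary income = 364 − 2·37.28 − 12·2 = 265.44; x* = 2 + 1/3·265.44/37.28 = 4.3734; y* = 12 + 2/3·265.44/2 = 100.48.
Expenditure on x: 37.28·4.3734 = 163.04; share = 0.4479.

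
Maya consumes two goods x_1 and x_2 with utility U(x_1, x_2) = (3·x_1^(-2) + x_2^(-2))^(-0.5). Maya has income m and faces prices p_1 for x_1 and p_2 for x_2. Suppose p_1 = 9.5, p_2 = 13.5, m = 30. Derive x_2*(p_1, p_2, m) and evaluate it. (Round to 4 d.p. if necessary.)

MU_x_1 ∝ 3·x_1^(-3), MU_x_2 ∝ x_2^(-3), so MRS = 3·(x_2/x_1)^(3) = p_1/p_2.
Solve for the ratio: x_2/x_1 = [(1/3)·p_1/p_2]^(1/3).
Substitute x_2 = (x_2/x_1)·x_1 into the budget: x_1* = m/(p_1 + p_2·(x_2/x_1)).
Numerically x_2/x_1 = 0.616722, so x_1* = 30/(9.5 + 13.5·0.616722) = 1.683 and x_2* = 0.616722·1.683 = 1.0379.

x_2* = 1.0379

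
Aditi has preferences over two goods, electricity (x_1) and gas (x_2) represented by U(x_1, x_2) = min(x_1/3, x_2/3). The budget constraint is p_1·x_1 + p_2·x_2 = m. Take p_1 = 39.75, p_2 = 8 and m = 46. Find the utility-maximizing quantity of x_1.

x_1* = 0.9634

Leontief preferences: the optimum is at the kink where x_1/3 = x_2/3, i.e. x_2 = x_1.
Budget: p_1·x_1 + p_2·x_1 = m, so (3·p_1 + 3·p_2)·x_1 = 3·m.
Demand: x_1*(p_1,p_2,m) = 3·m/(3·p_1 + 3·p_2), x_2* = 3·m/(3·p_1 + 3·p_2).
Here 3·39.75 + 3·8 = 143.25, giving x_1* = 0.9634.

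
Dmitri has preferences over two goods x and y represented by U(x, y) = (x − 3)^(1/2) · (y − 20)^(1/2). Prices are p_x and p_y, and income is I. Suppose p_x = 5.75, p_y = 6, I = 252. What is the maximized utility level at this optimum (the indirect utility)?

This is Cobb-Douglas in (x−3, y−20): tangency gives 0.5·p_y·(y−20) = 0.5·p_x·(x−3).
Substituting into the budget: x* = 3 + 0.5·(I − 3·p_x − 20·p_y)/p_x, and y* = 20 + 0.5·(…)/p_y.
Discretionary income = 252 − 3·5.75 − 20·6 = 114.75; x* = 3 + 0.5·114.75/5.75 = 12.9783; y* = 20 + 0.5·114.75/6 = 29.5625.
Utility at the optimum: U(12.9783, 29.5625) = 9.7682.

V = 9.7682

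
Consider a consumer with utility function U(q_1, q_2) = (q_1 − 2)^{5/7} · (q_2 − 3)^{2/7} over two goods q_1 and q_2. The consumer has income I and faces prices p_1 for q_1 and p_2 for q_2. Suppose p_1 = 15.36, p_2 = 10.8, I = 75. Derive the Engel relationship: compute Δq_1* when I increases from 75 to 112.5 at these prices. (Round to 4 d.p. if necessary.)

Let q_1' = q_1−2, q_2' = q_2−3. MRS = (5/2)·q_2'/q_1' = p_1/p_2.
Substituting into the budget: q_1* = 2 + 5/7·(I − 2·p_1 − 3·p_2)/p_1, and q_2* = 3 + 2/7·(…)/p_2.
Discretionary income = 75 − 2·15.36 − 3·10.8 = 11.88; q_1* = 2 + 5/7·11.88/15.36 = 2.5525.
At I' = 112.5: q_1* = 4.2963. Change: 4.2963 − 2.5525 = 1.7439.

Δq_1* = 1.7439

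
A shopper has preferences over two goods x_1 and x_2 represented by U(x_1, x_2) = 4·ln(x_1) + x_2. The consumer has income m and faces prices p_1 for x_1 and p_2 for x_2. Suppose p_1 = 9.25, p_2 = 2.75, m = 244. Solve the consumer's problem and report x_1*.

x_1* = 1.1892

MU_x_1 = 4/x_1, MU_x_2 = 1. Tangency: 4/x_1 = p_1/p_2.
So x_1*(p_1,p_2) = 4·p_2/p_1, independent of income; and x_2* = (m − 4·p_2)/p_2.
At the given prices: x_1* = 4·2.75/9.25 = 1.1892.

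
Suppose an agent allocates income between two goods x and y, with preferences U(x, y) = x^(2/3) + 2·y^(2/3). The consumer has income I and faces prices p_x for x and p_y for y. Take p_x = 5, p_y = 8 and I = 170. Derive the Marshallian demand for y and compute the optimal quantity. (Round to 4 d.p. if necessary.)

y* = 16.0985

From the CES first-order condition, (1/2)·(y/x)^(1/3) = p_x/p_y.
Solve for the ratio: y/x = [2·p_x/p_y]^(3).
With the ratio pinned down, the budget gives x* = I/(p_x + p_y·(y/x)) and y* = (y/x)·x*.
Numerically y/x = 1.953125, so x* = 170/(5 + 8·1.953125) = 8.2424 and y* = 1.953125·8.2424 = 16.0985.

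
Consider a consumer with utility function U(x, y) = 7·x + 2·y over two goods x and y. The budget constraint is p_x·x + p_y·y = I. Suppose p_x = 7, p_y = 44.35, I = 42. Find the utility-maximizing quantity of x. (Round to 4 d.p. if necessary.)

x* = 6

x gives more utility per dollar, so spend all income on x: x* = I/p_x, y* = 0.
Numerically: x* = 6, y* = 0.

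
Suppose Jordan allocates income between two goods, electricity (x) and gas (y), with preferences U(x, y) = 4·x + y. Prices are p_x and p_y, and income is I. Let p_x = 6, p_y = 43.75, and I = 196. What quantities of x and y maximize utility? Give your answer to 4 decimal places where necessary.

Perfect substitutes: compare marginal utility per dollar. 4/p_x vs 1/p_y → 0.6667 vs 0.0229.
x gives more utility per dollar, so spend all income on x: x* = I/p_x, y* = 0.
Numerically: x* = 32.6667, y* = 0.

x* = 32.6667, y* = 0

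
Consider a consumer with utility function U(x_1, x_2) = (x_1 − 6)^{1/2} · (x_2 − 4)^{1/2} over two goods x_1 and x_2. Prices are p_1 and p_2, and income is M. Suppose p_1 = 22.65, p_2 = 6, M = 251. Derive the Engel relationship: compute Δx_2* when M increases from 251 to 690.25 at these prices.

Δx_2* = 36.6042

MRS = (x_2−4)/(x_1−6). Tangency with p_1/p_2 gives x_2−4 = (p_1/p_2)·(x_1−6).
After buying the subsistence bundle (6, 4), a share 0.5 of the remaining income goes to x_1: x_1* = 6 + 0.5·(M − 6p_1 − 4p_2)/p_1.
Discretionary income = 251 − 6·22.65 − 4·6 = 91.1; x_2* = 4 + 0.5·91.1/6 = 11.5917.
At M' = 690.25: x_2* = 48.1958. Change: 48.1958 − 11.5917 = 36.6042.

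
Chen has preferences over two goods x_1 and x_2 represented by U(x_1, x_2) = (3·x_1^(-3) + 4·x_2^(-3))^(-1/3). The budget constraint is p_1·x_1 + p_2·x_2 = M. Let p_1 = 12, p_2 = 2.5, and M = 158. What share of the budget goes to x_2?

share on x_2 = 0.2489

From the CES first-order condition, (3/4)·(x_2/x_1)^(4) = p_1/p_2.
Solve for the ratio: x_2/x_1 = [(4/3)·p_1/p_2]^(0.25).
With the ratio pinned down, the budget gives x_1* = M/(p_1 + p_2·(x_2/x_1)) and x_2* = (x_2/x_1)·x_1*.
Numerically x_2/x_1 = 1.590541, so x_1* = 158/(12 + 2.5·1.590541) = 9.8896 and x_2* = 1.590541·9.8896 = 15.7298.
Expenditure on x_2: 2.5·15.7298 = 39.3246; share = 0.2489.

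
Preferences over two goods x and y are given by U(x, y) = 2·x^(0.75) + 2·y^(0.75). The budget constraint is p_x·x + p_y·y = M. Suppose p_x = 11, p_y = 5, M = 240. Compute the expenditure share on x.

From the CES first-order condition, (y/x)^(0.25) = p_x/p_y.
Hence y/x = (p_x/p_y)^(1/(0.25)), i.e. raised to the 4 power.
With the ratio pinned down, the budget gives x* = M/(p_x + p_y·(y/x)) and y* = (y/x)·x*.
Numerically y/x = 23.4256, so x* = 240/(11 + 5·23.4256) = 1.8731 and y* = 23.4256·1.8731 = 43.8791.
Expenditure on x: 11·1.8731 = 20.6044; share = 0.0859.

share on x = 0.0859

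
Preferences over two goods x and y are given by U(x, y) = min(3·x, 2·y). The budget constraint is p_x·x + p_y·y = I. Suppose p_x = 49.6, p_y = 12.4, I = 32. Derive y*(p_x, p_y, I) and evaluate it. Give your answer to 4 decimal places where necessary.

With perfect complements, no substitution: consume in ratio x:y = 2:3.
Budget: p_x·x + p_y·(3/2)·x = I, so (2·p_x + 3·p_y)·x = 2·I.
Demand: x*(p_x,p_y,I) = 2·I/(2·p_x + 3·p_y), y* = 3·I/(2·p_x + 3·p_y).
Here 2·49.6 + 3·12.4 = 136.4, giving y* = 0.7038.

y* = 0.7038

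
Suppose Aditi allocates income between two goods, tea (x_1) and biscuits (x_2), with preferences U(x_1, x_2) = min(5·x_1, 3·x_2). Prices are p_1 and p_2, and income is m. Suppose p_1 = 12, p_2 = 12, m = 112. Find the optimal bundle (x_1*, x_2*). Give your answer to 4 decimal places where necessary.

Leontief preferences: the optimum is at the kink where x_1/3 = x_2/5, i.e. x_2 = (5/3)·x_1.
Budget: p_1·x_1 + p_2·(5/3)·x_1 = m, so (3·p_1 + 5·p_2)·x_1 = 3·m.
Demand: x_1*(p_1,p_2,m) = 3·m/(3·p_1 + 5·p_2), x_2* = 5·m/(3·p_1 + 5·p_2).
Here 3·12 + 5·12 = 96, giving x_1* = 3.5 and x_2* = 5.8333.

x_1* = 3.5, x_2* = 5.8333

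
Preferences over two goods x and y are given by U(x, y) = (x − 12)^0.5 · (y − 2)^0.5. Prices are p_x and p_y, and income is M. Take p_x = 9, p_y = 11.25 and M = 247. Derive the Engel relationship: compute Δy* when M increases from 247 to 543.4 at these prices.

MRS = (y−2)/(x−12). Tangency with p_x/p_y gives y−2 = (p_x/p_y)·(x−12).
After buying the subsistence bundle (12, 2), a share 0.5 of the remaining income goes to x: x* = 12 + 0.5·(M − 12p_x − 2p_y)/p_x.
Discretionary income = 247 − 12·9 − 2·11.25 = 116.5; y* = 2 + 0.5·116.5/11.25 = 7.1778.
At M' = 543.4: y* = 20.3511. Change: 20.3511 − 7.1778 = 13.1733.

Δy* = 13.1733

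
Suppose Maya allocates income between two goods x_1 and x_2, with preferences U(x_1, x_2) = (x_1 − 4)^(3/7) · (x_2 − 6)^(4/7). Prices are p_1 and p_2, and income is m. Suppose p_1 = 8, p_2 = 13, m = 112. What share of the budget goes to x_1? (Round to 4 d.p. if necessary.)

share on x_1 = 0.2934

Let x_1' = x_1−4, x_2' = x_2−6. MRS = (3/4)·x_2'/x_1' = p_1/p_2.
After buying the subsistence bundle (4, 6), a share 3/7 of the remaining income goes to x_1: x_1* = 4 + 3/7·(m − 4p_1 − 6p_2)/p_1.
Discretionary income = 112 − 4·8 − 6·13 = 2; x_1* = 4 + 3/7·2/8 = 4.1071; x_2* = 6 + 4/7·2/13 = 6.0879.
Expenditure on x_1: 8·4.1071 = 32.8571; share = 0.2934.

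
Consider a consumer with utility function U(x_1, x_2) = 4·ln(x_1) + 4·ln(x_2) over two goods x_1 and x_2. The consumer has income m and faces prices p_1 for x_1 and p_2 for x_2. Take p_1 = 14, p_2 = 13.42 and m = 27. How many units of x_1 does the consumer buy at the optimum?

x_1* = 0.9643

MU_x_1/MU_x_2 = (4·x_2)/(4·x_1); tangency sets this equal to p_1/p_2.
Rearranging, p_2·x_2 = p_1·x_1. Substituting into the budget gives p_1·x_1·(1 + 1) = m.
Demand: x_1*(p_1,p_2,m) = 0.5·m/p_1 and x_2* = 0.5·m/p_2.
At p_1=14, p_2=13.42, m=27: x_1* = 0.5·27/14 = 0.9643.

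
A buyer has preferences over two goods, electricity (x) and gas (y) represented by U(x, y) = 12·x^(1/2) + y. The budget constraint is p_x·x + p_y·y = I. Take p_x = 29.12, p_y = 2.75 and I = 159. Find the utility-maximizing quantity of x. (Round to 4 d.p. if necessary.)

Set MRS = p_x/p_y: 6·x^(−1/2) = p_x/p_y.
Thus x* = (6·p_y/p_x)² — independent of I — with the rest of income spent on y.
Plugging in: x* = (6·2.75/29.12)² = 0.3211.

x* = 0.3211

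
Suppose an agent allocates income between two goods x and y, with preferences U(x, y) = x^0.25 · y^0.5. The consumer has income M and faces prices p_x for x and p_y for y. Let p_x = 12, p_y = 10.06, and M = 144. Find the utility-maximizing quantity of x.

Tangency: MRS = (1/2)·y/x = p_x/p_y.
Rearranging, p_y·y = 2·p_x·x. Substituting into the budget gives p_x·x·(1 + 2) = M.
Demand: x*(p_x,p_y,M) = 1/3·M/p_x and y* = 2/3·M/p_y.
At p_x=12, p_y=10.06, M=144: x* = 1/3·144/12 = 4.

x* = 4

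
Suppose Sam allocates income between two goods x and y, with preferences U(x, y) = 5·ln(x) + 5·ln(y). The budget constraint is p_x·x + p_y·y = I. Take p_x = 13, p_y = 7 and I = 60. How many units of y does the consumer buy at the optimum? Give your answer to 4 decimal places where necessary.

The MRS is y/x. Set MRS = p_x/p_y.
So 5·p_y·y = 5·p_x·x; combined with the budget, a share 0.5 of income goes to x.
Demand: x*(p_x,p_y,I) = 0.5·I/p_x and y* = 0.5·I/p_y.
At p_x=13, p_y=7, I=60: y* = 0.5·60/7 = 4.2857.

y* = 4.2857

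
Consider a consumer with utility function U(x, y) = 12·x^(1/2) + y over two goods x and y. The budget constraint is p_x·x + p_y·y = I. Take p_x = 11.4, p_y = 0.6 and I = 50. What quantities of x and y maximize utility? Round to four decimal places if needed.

Set MRS = p_x/p_y: 6·x^(−1/2) = p_x/p_y.
Solve: √x = 6·p_y/p_x, so x*(p_x,p_y) = (6·p_y/p_x)², and y* = (I − p_x·x*)/p_y.
Plugging in: x* = (6·0.6/11.4)² = 0.0997, y* = 81.4386.

x* = 0.0997, y* = 81.4386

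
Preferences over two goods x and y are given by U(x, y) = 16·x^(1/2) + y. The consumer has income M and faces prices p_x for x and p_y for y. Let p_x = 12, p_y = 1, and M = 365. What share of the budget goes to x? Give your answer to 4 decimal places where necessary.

Plugging in: x* = (8·1/12)² = 0.4444, y* = 359.6667.
Expenditure on x: 12·0.4444 = 5.3333; share = 0.0146.

share on x = 0.0146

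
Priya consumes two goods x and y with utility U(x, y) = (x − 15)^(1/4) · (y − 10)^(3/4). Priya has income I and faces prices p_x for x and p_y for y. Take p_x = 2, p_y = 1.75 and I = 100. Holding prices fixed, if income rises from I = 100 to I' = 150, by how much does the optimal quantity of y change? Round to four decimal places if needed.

Δy* = 21.4286

Let x' = x−15, y' = y−10. MRS = (1/3)·y'/x' = p_x/p_y.
Substituting into the budget: x* = 15 + 0.25·(I − 15·p_x − 10·p_y)/p_x, and y* = 10 + 0.75·(…)/p_y.
Discretionary income = 100 − 15·2 − 10·1.75 = 52.5; y* = 10 + 0.75·52.5/1.75 = 32.5.
At I' = 150: y* = 53.9286. Change: 53.9286 − 32.5 = 21.4286.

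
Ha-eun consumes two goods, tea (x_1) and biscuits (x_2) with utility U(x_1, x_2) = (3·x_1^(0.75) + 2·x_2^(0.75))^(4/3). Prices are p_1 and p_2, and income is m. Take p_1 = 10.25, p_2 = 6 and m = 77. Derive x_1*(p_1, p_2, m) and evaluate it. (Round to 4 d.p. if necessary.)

x_1* = 3.7848

Numerically x_2/x_1 = 1.682385, so x_1* = 77/(10.25 + 6·1.682385) = 3.7848.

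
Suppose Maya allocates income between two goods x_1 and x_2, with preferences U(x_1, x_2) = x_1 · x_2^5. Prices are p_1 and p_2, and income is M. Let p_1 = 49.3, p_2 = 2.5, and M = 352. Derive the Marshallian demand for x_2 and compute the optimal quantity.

Demand: x_1*(p_1,p_2,M) = 1/6·M/p_1 and x_2* = 5/6·M/p_2.
At p_1=49.3, p_2=2.5, M=352: x_2* = 5/6·352/2.5 = 117.3333.

x_2* = 117.3333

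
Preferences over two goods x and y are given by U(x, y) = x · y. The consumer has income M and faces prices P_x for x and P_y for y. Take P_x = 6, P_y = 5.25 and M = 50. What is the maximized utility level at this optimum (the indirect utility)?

The MRS is y/x. Set MRS = P_x/P_y.
So P_y·y = P_x·x; combined with the budget, a share 0.5 of income goes to x.
Demand: x*(P_x,P_y,M) = 0.5·M/P_x and y* = 0.5·M/P_y.
At P_x=6, P_y=5.25, M=50: x* = 0.5·50/6 = 4.1667, y* = 4.7619.
Utility at the optimum: U(4.1667, 4.7619) = 19.8413.

V = 19.8413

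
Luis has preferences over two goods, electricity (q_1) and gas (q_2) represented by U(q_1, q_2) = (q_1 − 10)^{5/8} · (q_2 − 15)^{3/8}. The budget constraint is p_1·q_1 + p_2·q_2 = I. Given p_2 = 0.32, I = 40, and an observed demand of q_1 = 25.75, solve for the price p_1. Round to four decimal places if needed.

p_1 = 1

MRS = (5/3)·(q_2−15)/(q_1−10). Tangency with p_1/p_2 gives q_2−15 = (3/5)·(p_1/p_2)·(q_1−10).
After buying the subsistence bundle (10, 15), a share 0.625 of the remaining income goes to q_1: q_1* = 10 + 0.625·(I − 10p_1 − 15p_2)/p_1.
Set q_1* = 25.75 in the demand function and solve for p_1: p_1 = 1.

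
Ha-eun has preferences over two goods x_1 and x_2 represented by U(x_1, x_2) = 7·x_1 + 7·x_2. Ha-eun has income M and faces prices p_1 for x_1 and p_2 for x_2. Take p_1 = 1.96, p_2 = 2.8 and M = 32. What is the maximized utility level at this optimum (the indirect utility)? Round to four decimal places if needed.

Perfect substitutes: compare marginal utility per dollar. 7/p_1 vs 7/p_2 → 3.5714 vs 2.5.
x_1 gives more utility per dollar, so spend all income on x_1: x_1* = M/p_1, x_2* = 0.
Numerically: x_1* = 16.3265, x_2* = 0.
Utility at the optimum: U(16.3265, 0) = 114.2857.

V = 114.2857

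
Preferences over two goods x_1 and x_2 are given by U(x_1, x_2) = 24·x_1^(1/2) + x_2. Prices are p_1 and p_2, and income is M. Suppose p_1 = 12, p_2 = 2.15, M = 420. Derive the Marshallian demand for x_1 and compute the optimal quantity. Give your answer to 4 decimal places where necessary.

Solve: √x_1 = 12·p_2/p_1, so x_1*(p_1,p_2) = (12·p_2/p_1)², and x_2* = (M − p_1·x_1*)/p_2.
Plugging in: x_1* = (12·2.15/12)² = 4.6225.

x_1* = 4.6225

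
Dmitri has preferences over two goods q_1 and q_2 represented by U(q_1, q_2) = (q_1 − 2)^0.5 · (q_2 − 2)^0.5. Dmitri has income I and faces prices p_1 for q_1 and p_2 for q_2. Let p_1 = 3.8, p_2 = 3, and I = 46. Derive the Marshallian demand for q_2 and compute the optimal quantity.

MRS = (q_2−2)/(q_1−2). Tangency with p_1/p_2 gives q_2−2 = (p_1/p_2)·(q_1−2).
After buying the subsistence bundle (2, 2), a share 0.5 of the remaining income goes to q_1: q_1* = 2 + 0.5·(I − 2p_1 − 2p_2)/p_1.
Discretionary income = 46 − 2·3.8 − 2·3 = 32.4; q_2* = 2 + 0.5·32.4/3 = 7.4.

q_2* = 7.4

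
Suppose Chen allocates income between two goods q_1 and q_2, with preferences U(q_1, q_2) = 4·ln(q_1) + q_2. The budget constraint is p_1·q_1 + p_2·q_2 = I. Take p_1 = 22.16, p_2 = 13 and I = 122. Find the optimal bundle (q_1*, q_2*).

MU_q_1 = 4/q_1, MU_q_2 = 1. Tangency: 4/q_1 = p_1/p_2.
So q_1*(p_1,p_2) = 4·p_2/p_1, independent of income; and q_2* = (I − 4·p_2)/p_2.
At the given prices: q_1* = 4·13/22.16 = 2.3466, and q_2* = 5.3846.

q_1* = 2.3466, q_2* = 5.3846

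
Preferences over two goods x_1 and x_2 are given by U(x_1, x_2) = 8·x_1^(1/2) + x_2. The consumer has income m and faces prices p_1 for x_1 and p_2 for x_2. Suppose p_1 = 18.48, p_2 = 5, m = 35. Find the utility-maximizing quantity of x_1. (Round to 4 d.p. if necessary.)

x_1* = 1.1713

MU_x_1 = 4/√x_1, MU_x_2 = 1. Tangency: 4/√x_1 = p_1/p_2.
Thus x_1* = (4·p_2/p_1)² — independent of m — with the rest of income spent on x_2.
Plugging in: x_1* = (4·5/18.48)² = 1.1713.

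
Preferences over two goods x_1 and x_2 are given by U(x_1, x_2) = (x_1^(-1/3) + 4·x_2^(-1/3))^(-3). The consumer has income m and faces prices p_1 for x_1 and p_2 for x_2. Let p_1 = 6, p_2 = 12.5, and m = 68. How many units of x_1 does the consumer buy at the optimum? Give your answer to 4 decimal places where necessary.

x_1* = 2.5769

From the CES first-order condition, (1/4)·(x_2/x_1)^(4/3) = p_1/p_2.
Solve for the ratio: x_2/x_1 = [4·p_1/p_2]^(0.75).
Substitute x_2 = (x_2/x_1)·x_1 into the budget: x_1* = m/(p_1 + p_2·(x_2/x_1)).
Numerically x_2/x_1 = 1.631082, so x_1* = 68/(6 + 12.5·1.631082) = 2.5769.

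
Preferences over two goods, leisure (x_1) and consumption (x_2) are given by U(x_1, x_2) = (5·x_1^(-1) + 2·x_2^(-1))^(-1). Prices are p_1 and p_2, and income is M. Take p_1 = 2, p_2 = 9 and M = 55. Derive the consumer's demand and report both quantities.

x_1* = 11.7439, x_2* = 3.5014

MRS = MU_x_1/MU_x_2 = (5/2)·(x_2/x_1)^(2). Set equal to p_1/p_2.
Solve for the ratio: x_2/x_1 = [(2/5)·p_1/p_2]^(0.5).
Substitute x_2 = (x_2/x_1)·x_1 into the budget: x_1* = M/(p_1 + p_2·(x_2/x_1)).
Numerically x_2/x_1 = 0.298142, so x_1* = 55/(2 + 9·0.298142) = 11.7439 and x_2* = 0.298142·11.7439 = 3.5014.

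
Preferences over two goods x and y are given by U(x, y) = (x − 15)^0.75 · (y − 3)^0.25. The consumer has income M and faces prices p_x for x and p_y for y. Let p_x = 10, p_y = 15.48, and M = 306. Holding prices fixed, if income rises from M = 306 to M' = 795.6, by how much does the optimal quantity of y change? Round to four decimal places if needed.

Δy* = 7.907

MRS = 3·(y−3)/(x−15). Tangency with p_x/p_y gives y−3 = (1/3)·(p_x/p_y)·(x−15).
After buying the subsistence bundle (15, 3), a share 0.75 of the remaining income goes to x: x* = 15 + 0.75·(M − 15p_x − 3p_y)/p_x.
Discretionary income = 306 − 15·10 − 3·15.48 = 109.56; y* = 3 + 0.25·109.56/15.48 = 4.7694.
At M' = 795.6: y* = 12.6764. Change: 12.6764 − 4.7694 = 7.907.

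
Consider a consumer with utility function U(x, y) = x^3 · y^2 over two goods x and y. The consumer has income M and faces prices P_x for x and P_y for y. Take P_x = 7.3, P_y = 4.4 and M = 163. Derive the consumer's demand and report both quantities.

x* = 13.3973, y* = 14.8182

Tangency: MRS = (3/2)·y/x = P_x/P_y.
Rearranging, P_y·y = (2/3)·P_x·x. Substituting into the budget gives P_x·x·(1 + (2/3)) = M.
Demand: x*(P_x,P_y,M) = 0.6·M/P_x and y* = 0.4·M/P_y.
At P_x=7.3, P_y=4.4, M=163: x* = 0.6·163/7.3 = 13.3973, y* = 14.8182.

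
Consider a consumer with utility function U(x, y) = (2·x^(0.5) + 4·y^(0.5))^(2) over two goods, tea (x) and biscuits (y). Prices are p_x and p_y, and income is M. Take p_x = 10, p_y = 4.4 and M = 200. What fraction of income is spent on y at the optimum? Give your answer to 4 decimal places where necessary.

From the CES first-order condition, (1/2)·(y/x)^(0.5) = p_x/p_y.
Solve for the ratio: y/x = [2·p_x/p_y]^(2).
Substitute y = (y/x)·x into the budget: x* = M/(p_x + p_y·(y/x)).
Numerically y/x = 20.661157, so x* = 200/(10 + 4.4·20.661157) = 1.982 and y* = 20.661157·1.982 = 40.95.
Expenditure on y: 4.4·40.95 = 180.1802; share = 0.9009.

share on y = 0.9009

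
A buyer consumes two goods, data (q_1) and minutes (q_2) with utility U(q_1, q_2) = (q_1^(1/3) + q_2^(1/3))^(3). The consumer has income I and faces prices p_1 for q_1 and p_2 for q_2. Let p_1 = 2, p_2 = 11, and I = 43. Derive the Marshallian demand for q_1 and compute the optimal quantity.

From the CES first-order condition, (q_2/q_1)^(2/3) = p_1/p_2.
Hence q_2/q_1 = (p_1/p_2)^(1/(2/3)), i.e. raised to the 1.5 power.
Substitute q_2 = (q_2/q_1)·q_1 into the budget: q_1* = I/(p_1 + p_2·(q_2/q_1)).
Numerically q_2/q_1 = 0.077528, so q_1* = 43/(2 + 11·0.077528) = 15.0729.

q_1* = 15.0729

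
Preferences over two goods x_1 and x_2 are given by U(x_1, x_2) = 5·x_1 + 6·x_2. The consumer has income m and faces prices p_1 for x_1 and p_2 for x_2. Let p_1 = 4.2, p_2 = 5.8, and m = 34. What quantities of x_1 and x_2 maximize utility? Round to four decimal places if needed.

Linear utility — the consumer picks whichever good has higher MU/price: 5/4.2 = 1.1905 vs 6/5.8 = 1.0345.
x_1 gives more utility per dollar, so spend all income on x_1: x_1* = m/p_1, x_2* = 0.
Numerically: x_1* = 8.0952, x_2* = 0.

x_1* = 8.0952, x_2* = 0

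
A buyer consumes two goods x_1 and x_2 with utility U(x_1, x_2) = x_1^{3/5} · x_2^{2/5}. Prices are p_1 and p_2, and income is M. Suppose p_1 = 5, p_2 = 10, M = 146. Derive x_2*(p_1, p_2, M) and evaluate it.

The MRS is (3/2)·x_2/x_1. Set MRS = p_1/p_2.
Rearranging, p_2·x_2 = (2/3)·p_1·x_1. Substituting into the budget gives p_1·x_1·(1 + (2/3)) = M.
Demand: x_1*(p_1,p_2,M) = 0.6·M/p_1 and x_2* = 0.4·M/p_2.
At p_1=5, p_2=10, M=146: x_2* = 0.4·146/10 = 5.84.

x_2* = 5.84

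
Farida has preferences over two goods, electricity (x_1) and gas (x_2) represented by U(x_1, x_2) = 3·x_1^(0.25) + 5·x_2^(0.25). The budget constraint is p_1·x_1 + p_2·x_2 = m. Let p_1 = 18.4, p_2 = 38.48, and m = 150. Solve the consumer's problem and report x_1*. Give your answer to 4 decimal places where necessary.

x_1* = 3.2029

MU_x_1 ∝ 3·x_1^(-0.75), MU_x_2 ∝ 5·x_2^(-0.75), so MRS = (3/5)·(x_2/x_1)^(0.75) = p_1/p_2.
Hence x_2/x_1 = ((5/3)·p_1/p_2)^(1/(0.75)), i.e. raised to the 4/3 power.
With the ratio pinned down, the budget gives x_1* = m/(p_1 + p_2·(x_2/x_1)) and x_2* = (x_2/x_1)·x_1*.
Numerically x_2/x_1 = 0.738882, so x_1* = 150/(18.4 + 38.48·0.738882) = 3.2029.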